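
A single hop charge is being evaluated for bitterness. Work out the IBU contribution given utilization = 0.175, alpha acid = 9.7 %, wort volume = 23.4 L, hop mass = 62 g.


IBU = (α/100)·mass·U·1000 / V
IBU = (9.7/100)·62·0.175·1000 / 23.4

44.9765 IBU


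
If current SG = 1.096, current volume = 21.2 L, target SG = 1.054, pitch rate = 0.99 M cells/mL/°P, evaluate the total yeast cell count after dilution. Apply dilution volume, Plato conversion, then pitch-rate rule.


V_w = V·((SG_c−1)/(SG_t−1)−1);  °P = 259 − 259/SG_t;  cells = rate·(V+V_w)·°P
V_w = 21.2·((1.096−1)/(1.054−1)−1) = 16.4889
V_final = 21.2 + 16.4889 = 37.6889
°P = 259 − 259/1.054 = 13.2694
cells = 0.99·37.6889·13.2694

495.1097 billion cells


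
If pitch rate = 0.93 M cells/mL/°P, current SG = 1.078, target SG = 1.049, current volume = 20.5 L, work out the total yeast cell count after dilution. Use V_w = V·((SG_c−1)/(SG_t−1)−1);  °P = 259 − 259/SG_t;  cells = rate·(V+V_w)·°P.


V_w = 20.5·((1.078−1)/(1.049−1)−1) = 12.1327
V_final = 20.5 + 12.1327 = 32.6327
°P = 259 − 259/1.049 = 12.0982
cells = 0.93·32.6327·12.0982

367.1603 billion cells


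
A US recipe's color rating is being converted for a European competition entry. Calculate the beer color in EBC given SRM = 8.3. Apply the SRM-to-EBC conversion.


EBC = SRM · 1.97
EBC = 8.3 · 1.97

16.3510 EBC


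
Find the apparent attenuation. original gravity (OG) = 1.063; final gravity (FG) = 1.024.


AA = (OG − FG)/(OG − 1) · 100
AA = (1.063 − 1.024)/(1.063 − 1) · 100

61.9048 %


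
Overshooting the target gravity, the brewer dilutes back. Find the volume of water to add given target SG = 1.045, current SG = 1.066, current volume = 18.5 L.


V_water = V·((SG_curr − 1)/(SG_target − 1) − 1)
V_water = 18.5·((1.066 − 1)/(1.045 − 1) − 1)

8.6333 L


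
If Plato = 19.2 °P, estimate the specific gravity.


SG = 259/(259 − P)
SG = 259/(259 − 19.2)

1.0801


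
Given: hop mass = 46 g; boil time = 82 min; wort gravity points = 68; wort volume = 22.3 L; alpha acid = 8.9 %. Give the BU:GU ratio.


U = 1.65·0.000125^(GP/1000)·(1−e^(−0.04t))/4.15;  IBU = (α/100)·m·U·1000/V;  BU:GU = IBU/GP
U = 1.65·0.000125^(68/1000)·(1−e^(−0.04·82))/4.15 = 0.2077
IBU = (8.9/100)·46·0.2077·1000/22.3 = 38.1252
BU:GU = 38.1252/68

0.5607


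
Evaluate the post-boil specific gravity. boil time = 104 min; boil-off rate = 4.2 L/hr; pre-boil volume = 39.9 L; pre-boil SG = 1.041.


V_post = V_pre − rate·(t/60);  SG_post = 1 + (SG_pre−1)·V_pre/V_post
V_post = 39.9 − 4.2·(104/60) = 32.6200
SG_post = 1 + (1.041 − 1)·39.9/32.6200

1.0502


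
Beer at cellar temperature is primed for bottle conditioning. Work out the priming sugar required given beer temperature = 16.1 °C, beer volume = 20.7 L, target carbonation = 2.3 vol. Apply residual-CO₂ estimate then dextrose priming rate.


residual = 14.695·(0.01821 + 0.09011·e^(−0.04·T));  sugar = (target − residual)·4.0·V
residual = 14.695·(0.01821 + 0.09011·e^(−0.04·16.1)) = 0.9630
sugar = (2.3 − 0.9630)·4.0·20.7

110.7010 g


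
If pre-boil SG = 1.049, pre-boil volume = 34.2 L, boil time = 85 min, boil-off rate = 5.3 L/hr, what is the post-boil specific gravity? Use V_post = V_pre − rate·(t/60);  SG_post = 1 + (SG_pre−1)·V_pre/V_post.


V_post = 34.2 − 5.3·(85/60) = 26.6917
SG_post = 1 + (1.049 − 1)·34.2/26.6917

1.0628


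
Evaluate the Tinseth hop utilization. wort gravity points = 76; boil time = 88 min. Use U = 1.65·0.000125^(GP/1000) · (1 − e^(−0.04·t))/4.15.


bigness = 1.65·0.000125^(76/1000) = 0.8334
boil_factor = (1 − e^(−0.04·88))/4.15 = 0.2338
U = 0.8334 · 0.2338

0.1949


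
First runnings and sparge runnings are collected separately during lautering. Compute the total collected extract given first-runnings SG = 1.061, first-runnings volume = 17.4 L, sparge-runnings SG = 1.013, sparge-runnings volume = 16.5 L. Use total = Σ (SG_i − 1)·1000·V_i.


first = (1.061 − 1)·1000·17.4 = 1061.4000
sparge = (1.013 − 1)·1000·16.5 = 214.5000
total = 1061.4000 + 214.5000

1275.9000 gravity·L


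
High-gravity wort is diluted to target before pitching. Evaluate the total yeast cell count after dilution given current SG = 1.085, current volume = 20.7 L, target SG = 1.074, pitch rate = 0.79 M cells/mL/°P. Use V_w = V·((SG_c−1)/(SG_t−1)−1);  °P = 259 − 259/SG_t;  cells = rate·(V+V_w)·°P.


V_w = 20.7·((1.085−1)/(1.074−1)−1) = 3.0770
V_final = 20.7 + 3.0770 = 23.7770
°P = 259 − 259/1.074 = 17.8454
cells = 0.79·23.7770·17.8454

335.2060 billion cells


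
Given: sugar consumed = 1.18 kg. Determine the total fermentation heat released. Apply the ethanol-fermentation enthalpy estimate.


Q = m_sugar · 590 kJ/kg
Q = 1.18 · 590

696.2000 kJ


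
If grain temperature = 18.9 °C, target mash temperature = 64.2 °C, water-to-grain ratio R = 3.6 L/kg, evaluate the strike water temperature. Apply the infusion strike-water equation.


T_strike = (0.41/R)·(T_mash − T_grain) + T_mash
T_strike = (0.41/3.6)·(64.2 − 18.9) + 64.2

69.3592 °C


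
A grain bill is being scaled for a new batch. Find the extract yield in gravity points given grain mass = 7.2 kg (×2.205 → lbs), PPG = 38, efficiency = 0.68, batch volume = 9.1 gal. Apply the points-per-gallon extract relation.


points = lbs × PPG × eff / vol
lbs = 7.2 × 2.205 = 15.8760
points = 15.8760 × 38 × 0.68 / 9.1

45.0809 points


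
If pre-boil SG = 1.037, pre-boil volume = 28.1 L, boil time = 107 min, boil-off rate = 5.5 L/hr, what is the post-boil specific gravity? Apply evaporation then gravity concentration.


V_post = V_pre − rate·(t/60);  SG_post = 1 + (SG_pre−1)·V_pre/V_post
V_post = 28.1 − 5.5·(107/60) = 18.2917
SG_post = 1 + (1.037 − 1)·28.1/18.2917

1.0568


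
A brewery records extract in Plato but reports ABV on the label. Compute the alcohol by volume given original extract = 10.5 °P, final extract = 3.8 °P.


SG = 259/(259 − P);  ABV = (OG − FG)·131.25
OG = 259/(259 − 10.5) = 1.0423
FG = 259/(259 − 3.8) = 1.0149
ABV = (1.0423 − 1.0149)·131.25

3.5914 % ABV


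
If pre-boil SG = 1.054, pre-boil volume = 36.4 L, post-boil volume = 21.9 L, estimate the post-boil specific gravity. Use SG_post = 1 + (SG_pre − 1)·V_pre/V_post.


pts_pre = (1.054 − 1)·1000 = 54.0000
pts_post = 54.0000·36.4/21.9 = 89.7534
SG_post = 1 + 89.7534/1000

1.0898


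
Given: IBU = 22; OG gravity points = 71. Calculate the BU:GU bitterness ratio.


BU:GU = IBU / OG_points
BU:GU = 22 / 71

0.3099


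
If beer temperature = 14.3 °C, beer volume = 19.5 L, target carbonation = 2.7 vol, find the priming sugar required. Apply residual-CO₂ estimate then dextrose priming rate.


residual = 14.695·(0.01821 + 0.09011·e^(−0.04·T));  sugar = (target − residual)·4.0·V
residual = 14.695·(0.01821 + 0.09011·e^(−0.04·14.3)) = 1.0149
sugar = (2.7 − 1.0149)·4.0·19.5

131.4339 g


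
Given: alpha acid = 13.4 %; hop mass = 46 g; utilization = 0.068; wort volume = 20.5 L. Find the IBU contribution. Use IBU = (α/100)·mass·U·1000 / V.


IBU = (13.4/100)·46·0.068·1000 / 20.5

20.4464 IBU


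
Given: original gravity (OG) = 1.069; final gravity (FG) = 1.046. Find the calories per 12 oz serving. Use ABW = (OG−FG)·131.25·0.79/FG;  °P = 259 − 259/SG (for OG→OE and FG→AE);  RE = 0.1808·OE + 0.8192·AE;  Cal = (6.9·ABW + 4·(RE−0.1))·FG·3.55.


ABW = (1.069 − 1.046)·131.25·0.79/1.046 = 2.2799
OE = 259 − 259/1.069 = 16.7175 °P
AE = 259 − 259/1.046 = 11.3901 °P
RE = 0.1808·16.7175 + 0.8192·11.3901 = 12.3533 °P
Cal = (6.9·2.2799 + 4·(12.3533−0.1))·1.046·3.55

240.4161 kcal


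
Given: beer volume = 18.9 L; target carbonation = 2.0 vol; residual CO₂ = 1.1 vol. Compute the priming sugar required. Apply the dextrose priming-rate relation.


sugar = (target − residual)·4.0·V
sugar = (2.0 − 1.1)·4.0·18.9

68.0400 g


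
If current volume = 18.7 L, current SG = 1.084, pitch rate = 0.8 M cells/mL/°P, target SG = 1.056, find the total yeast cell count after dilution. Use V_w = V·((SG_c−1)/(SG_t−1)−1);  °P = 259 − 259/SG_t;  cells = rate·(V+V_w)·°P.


V_w = 18.7·((1.084−1)/(1.056−1)−1) = 9.3500
V_final = 18.7 + 9.3500 = 28.0500
°P = 259 − 259/1.056 = 13.7348
cells = 0.8·28.0500·13.7348

308.2100 billion cells


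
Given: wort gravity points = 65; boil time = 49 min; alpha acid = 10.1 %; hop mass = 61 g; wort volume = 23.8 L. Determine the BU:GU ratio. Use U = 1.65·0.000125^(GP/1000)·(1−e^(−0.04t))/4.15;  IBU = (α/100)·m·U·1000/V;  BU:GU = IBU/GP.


U = 1.65·0.000125^(65/1000)·(1−e^(−0.04·49))/4.15 = 0.1905
IBU = (10.1/100)·61·0.1905·1000/23.8 = 49.3031
BU:GU = 49.3031/65

0.7585


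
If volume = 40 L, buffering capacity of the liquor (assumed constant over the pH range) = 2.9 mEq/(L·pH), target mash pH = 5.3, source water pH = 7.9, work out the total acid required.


acid = buffering capacity · (pH_source − pH_target) · V
acid = 2.9 · (7.9 − 5.3) · 40

301.6000 mEq


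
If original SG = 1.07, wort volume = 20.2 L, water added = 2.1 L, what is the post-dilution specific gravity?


SG_new = 1 + (SG_old − 1)·V_old/(V_old + V_water)
pts = (1.07 − 1)·1000·20.2/(20.2 + 2.1) = 63.4081
SG_new = 1 + 63.4081/1000

1.0634


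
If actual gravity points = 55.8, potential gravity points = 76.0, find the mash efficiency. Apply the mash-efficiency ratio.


efficiency = actual / potential × 100
efficiency = 55.8 / 76.0 × 100

73.4211 %


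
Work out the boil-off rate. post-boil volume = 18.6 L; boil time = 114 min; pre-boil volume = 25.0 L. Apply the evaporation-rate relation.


rate = (V_pre − V_post) / (t_min/60)
rate = (25.0 − 18.6) / (114/60)

3.3684 L/hr


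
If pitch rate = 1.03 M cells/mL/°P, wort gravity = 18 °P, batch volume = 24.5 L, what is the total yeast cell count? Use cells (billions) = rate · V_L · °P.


cells = 1.03 · 24.5 · 18

454.2300 billion cells


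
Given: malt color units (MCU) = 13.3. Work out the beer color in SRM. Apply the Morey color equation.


SRM = 1.4922 · MCU^0.6859
SRM = 1.4922 · 13.3^0.6859

8.8039 SRM


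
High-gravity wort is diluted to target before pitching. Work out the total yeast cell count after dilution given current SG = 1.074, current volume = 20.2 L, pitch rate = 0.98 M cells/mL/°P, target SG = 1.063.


V_w = V·((SG_c−1)/(SG_t−1)−1);  °P = 259 − 259/SG_t;  cells = rate·(V+V_w)·°P
V_w = 20.2·((1.074−1)/(1.063−1)−1) = 3.5270
V_final = 20.2 + 3.5270 = 23.7270
°P = 259 − 259/1.063 = 15.3500
cells = 0.98·23.7270·15.3500

356.9239 billion cells


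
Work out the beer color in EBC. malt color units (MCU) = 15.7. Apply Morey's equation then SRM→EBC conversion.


SRM = 1.4922·MCU^0.6859;  EBC = SRM·1.97
SRM = 1.4922·15.7^0.6859 = 9.8649
EBC = 9.8649·1.97

19.4339 EBC


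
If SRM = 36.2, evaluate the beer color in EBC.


EBC = SRM · 1.97
EBC = 36.2 · 1.97

71.3140 EBC


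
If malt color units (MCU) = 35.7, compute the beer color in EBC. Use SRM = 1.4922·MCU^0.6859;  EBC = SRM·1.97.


SRM = 1.4922·35.7^0.6859 = 17.3301
EBC = 17.3301·1.97

34.1404 EBC


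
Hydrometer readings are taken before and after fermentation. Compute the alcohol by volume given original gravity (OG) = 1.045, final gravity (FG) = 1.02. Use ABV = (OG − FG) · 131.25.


ABV = (1.045 − 1.02) · 131.25

3.2812 % ABV


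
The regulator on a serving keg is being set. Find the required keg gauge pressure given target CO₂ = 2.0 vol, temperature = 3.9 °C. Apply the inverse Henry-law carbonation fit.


psi = vols/(0.01821 + 0.09011·e^(−0.04·T)) − 14.695
psi = 2.0/(0.01821 + 0.09011·e^(−0.04·3.9)) − 14.695

6.2904 psi


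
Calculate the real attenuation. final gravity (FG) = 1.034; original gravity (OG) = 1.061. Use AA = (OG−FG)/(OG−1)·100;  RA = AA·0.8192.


AA = (1.061 − 1.034)/(1.061 − 1)·100 = 44.2623
RA = 44.2623·0.8192

36.2597 %


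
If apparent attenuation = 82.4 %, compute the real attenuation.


RA = AA · 0.8192
RA = 82.4 · 0.8192

67.5021 %


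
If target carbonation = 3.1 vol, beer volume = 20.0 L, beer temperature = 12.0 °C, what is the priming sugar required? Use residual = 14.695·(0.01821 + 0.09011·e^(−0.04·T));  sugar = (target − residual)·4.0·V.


residual = 14.695·(0.01821 + 0.09011·e^(−0.04·12.0)) = 1.0870
sugar = (3.1 − 1.0870)·4.0·20.0

161.0425 g


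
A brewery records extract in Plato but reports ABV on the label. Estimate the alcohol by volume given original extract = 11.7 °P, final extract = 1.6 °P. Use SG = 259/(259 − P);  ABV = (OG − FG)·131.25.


OG = 259/(259 − 11.7) = 1.0473
FG = 259/(259 − 1.6) = 1.0062
ABV = (1.0473 − 1.0062)·131.25

5.3937 % ABV


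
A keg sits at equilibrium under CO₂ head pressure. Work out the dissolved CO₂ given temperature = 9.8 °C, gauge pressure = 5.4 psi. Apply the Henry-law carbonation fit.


vols = (P + 14.695)·(0.01821 + 0.09011·e^(−0.04·T))
vols = (5.4 + 14.695)·(0.01821 + 0.09011·e^(−0.04·9.8))

1.5895 volumes


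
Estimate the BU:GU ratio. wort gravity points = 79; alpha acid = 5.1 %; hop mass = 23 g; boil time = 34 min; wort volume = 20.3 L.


U = 1.65·0.000125^(GP/1000)·(1−e^(−0.04t))/4.15;  IBU = (α/100)·m·U·1000/V;  BU:GU = IBU/GP
U = 1.65·0.000125^(79/1000)·(1−e^(−0.04·34))/4.15 = 0.1453
IBU = (5.1/100)·23·0.1453·1000/20.3 = 8.3962
BU:GU = 8.3962/79

0.1063


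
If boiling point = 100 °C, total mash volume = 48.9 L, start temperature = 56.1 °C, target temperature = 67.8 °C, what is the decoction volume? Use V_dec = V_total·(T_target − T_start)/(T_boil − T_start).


V_dec = 48.9·(67.8 − 56.1)/(100 − 56.1)

13.0326 L


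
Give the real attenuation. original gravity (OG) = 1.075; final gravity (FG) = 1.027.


AA = (OG−FG)/(OG−1)·100;  RA = AA·0.8192
AA = (1.075 − 1.027)/(1.075 − 1)·100 = 64.0000
RA = 64.0000·0.8192

52.4288 %


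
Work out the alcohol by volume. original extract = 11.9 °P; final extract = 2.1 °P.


SG = 259/(259 − P);  ABV = (OG − FG)·131.25
OG = 259/(259 − 11.9) = 1.0482
FG = 259/(259 − 2.1) = 1.0082
ABV = (1.0482 − 1.0082)·131.25

5.2479 % ABV


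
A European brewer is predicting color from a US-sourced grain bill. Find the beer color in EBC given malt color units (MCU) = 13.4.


SRM = 1.4922·MCU^0.6859;  EBC = SRM·1.97
SRM = 1.4922·13.4^0.6859 = 8.8493
EBC = 8.8493·1.97

17.4331 EBC


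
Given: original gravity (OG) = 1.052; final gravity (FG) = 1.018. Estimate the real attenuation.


AA = (OG−FG)/(OG−1)·100;  RA = AA·0.8192
AA = (1.052 − 1.018)/(1.052 − 1)·100 = 65.3846
RA = 65.3846·0.8192

53.5631 %


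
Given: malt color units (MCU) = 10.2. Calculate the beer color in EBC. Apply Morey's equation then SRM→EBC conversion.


SRM = 1.4922·MCU^0.6859;  EBC = SRM·1.97
SRM = 1.4922·10.2^0.6859 = 7.3388
EBC = 7.3388·1.97

14.4575 EBC


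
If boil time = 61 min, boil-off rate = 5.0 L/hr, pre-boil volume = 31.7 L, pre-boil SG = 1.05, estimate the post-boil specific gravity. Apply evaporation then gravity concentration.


V_post = V_pre − rate·(t/60);  SG_post = 1 + (SG_pre−1)·V_pre/V_post
V_post = 31.7 − 5.0·(61/60) = 26.6167
SG_post = 1 + (1.05 − 1)·31.7/26.6167

1.0595


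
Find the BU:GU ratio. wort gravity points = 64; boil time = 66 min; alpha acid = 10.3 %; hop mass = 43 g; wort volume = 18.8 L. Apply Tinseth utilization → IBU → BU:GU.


U = 1.65·0.000125^(GP/1000)·(1−e^(−0.04t))/4.15;  IBU = (α/100)·m·U·1000/V;  BU:GU = IBU/GP
U = 1.65·0.000125^(64/1000)·(1−e^(−0.04·66))/4.15 = 0.2077
IBU = (10.3/100)·43·0.2077·1000/18.8 = 48.9365
BU:GU = 48.9365/64

0.7646


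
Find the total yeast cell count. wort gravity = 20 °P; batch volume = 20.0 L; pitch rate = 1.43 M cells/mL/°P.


cells (billions) = rate · V_L · °P
cells = 1.43 · 20.0 · 20

572.0000 billion cells


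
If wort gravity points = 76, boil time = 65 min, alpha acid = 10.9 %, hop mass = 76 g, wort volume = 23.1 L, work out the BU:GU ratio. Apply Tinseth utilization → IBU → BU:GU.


U = 1.65·0.000125^(GP/1000)·(1−e^(−0.04t))/4.15;  IBU = (α/100)·m·U·1000/V;  BU:GU = IBU/GP
U = 1.65·0.000125^(76/1000)·(1−e^(−0.04·65))/4.15 = 0.1859
IBU = (10.9/100)·76·0.1859·1000/23.1 = 66.6671
BU:GU = 66.6671/76

0.8772


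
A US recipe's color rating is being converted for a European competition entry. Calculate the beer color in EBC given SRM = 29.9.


EBC = SRM · 1.97
EBC = 29.9 · 1.97

58.9030 EBC


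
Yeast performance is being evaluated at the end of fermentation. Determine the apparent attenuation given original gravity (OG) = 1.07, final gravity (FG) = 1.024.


AA = (OG − FG)/(OG − 1) · 100
AA = (1.07 − 1.024)/(1.07 − 1) · 100

65.7143 %


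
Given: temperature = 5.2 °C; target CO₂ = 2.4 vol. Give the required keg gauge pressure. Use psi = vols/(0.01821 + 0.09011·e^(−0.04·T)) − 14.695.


psi = 2.4/(0.01821 + 0.09011·e^(−0.04·5.2)) − 14.695

11.5638 psi


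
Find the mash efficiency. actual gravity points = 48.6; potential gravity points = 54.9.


efficiency = actual / potential × 100
efficiency = 48.6 / 54.9 × 100

88.5246 %


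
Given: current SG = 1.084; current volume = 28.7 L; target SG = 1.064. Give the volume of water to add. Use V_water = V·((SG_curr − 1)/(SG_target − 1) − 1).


V_water = 28.7·((1.084 − 1)/(1.064 − 1) − 1)

8.9688 L


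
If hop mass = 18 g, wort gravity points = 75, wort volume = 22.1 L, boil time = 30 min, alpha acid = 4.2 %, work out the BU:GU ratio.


U = 1.65·0.000125^(GP/1000)·(1−e^(−0.04t))/4.15;  IBU = (α/100)·m·U·1000/V;  BU:GU = IBU/GP
U = 1.65·0.000125^(75/1000)·(1−e^(−0.04·30))/4.15 = 0.1416
IBU = (4.2/100)·18·0.1416·1000/22.1 = 4.8438
BU:GU = 4.8438/75

0.0646


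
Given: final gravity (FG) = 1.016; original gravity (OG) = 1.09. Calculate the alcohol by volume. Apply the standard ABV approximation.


ABV = (OG − FG) · 131.25
ABV = (1.09 − 1.016) · 131.25

9.7125 % ABV


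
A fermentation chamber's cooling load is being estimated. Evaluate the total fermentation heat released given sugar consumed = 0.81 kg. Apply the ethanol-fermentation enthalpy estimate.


Q = m_sugar · 590 kJ/kg
Q = 0.81 · 590

477.9000 kJ


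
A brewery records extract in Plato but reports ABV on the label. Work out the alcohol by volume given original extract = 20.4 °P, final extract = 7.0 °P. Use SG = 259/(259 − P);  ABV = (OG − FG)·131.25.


OG = 259/(259 − 20.4) = 1.0855
FG = 259/(259 − 7.0) = 1.0278
ABV = (1.0855 − 1.0278)·131.25

7.5759 % ABV


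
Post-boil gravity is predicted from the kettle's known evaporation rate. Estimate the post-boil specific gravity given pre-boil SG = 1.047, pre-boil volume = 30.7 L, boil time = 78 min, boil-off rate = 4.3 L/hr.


V_post = V_pre − rate·(t/60);  SG_post = 1 + (SG_pre−1)·V_pre/V_post
V_post = 30.7 − 4.3·(78/60) = 25.1100
SG_post = 1 + (1.047 − 1)·30.7/25.1100

1.0575


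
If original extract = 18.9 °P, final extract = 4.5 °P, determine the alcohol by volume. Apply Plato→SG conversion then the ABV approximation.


SG = 259/(259 − P);  ABV = (OG − FG)·131.25
OG = 259/(259 − 18.9) = 1.0787
FG = 259/(259 − 4.5) = 1.0177
ABV = (1.0787 − 1.0177)·131.25

8.0109 % ABV


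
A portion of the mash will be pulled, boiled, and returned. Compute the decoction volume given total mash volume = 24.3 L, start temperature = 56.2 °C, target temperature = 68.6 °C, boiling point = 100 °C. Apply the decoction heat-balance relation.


V_dec = V_total·(T_target − T_start)/(T_boil − T_start)
V_dec = 24.3·(68.6 − 56.2)/(100 − 56.2)

6.8795 L


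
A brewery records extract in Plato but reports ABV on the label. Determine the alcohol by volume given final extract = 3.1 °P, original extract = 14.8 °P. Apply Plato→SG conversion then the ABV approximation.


SG = 259/(259 − P);  ABV = (OG − FG)·131.25
OG = 259/(259 − 14.8) = 1.0606
FG = 259/(259 − 3.1) = 1.0121
ABV = (1.0606 − 1.0121)·131.25

6.3646 % ABV


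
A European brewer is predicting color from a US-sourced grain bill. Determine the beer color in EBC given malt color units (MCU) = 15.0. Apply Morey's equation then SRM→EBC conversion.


SRM = 1.4922·MCU^0.6859;  EBC = SRM·1.97
SRM = 1.4922·15.0^0.6859 = 9.5611
EBC = 9.5611·1.97

18.8354 EBC


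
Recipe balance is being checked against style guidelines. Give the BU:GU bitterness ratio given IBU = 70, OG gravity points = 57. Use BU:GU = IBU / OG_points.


BU:GU = 70 / 57

1.2281


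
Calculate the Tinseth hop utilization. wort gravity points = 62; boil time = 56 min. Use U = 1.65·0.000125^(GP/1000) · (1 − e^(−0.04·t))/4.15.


bigness = 1.65·0.000125^(62/1000) = 0.9451
boil_factor = (1 − e^(−0.04·56))/4.15 = 0.2153
U = 0.9451 · 0.2153

0.2035


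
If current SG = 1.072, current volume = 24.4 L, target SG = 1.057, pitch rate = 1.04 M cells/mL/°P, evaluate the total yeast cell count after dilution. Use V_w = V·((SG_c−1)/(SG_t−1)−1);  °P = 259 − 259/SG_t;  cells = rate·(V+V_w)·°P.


V_w = 24.4·((1.072−1)/(1.057−1)−1) = 6.4211
V_final = 24.4 + 6.4211 = 30.8211
°P = 259 − 259/1.057 = 13.9669
cells = 1.04·30.8211·13.9669

447.6931 billion cells


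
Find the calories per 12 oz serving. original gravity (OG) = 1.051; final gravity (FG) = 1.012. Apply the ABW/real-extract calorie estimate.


ABW = (OG−FG)·131.25·0.79/FG;  °P = 259 − 259/SG (for OG→OE and FG→AE);  RE = 0.1808·OE + 0.8192·AE;  Cal = (6.9·ABW + 4·(RE−0.1))·FG·3.55
ABW = (1.051 − 1.012)·131.25·0.79/1.012 = 3.9959
OE = 259 − 259/1.051 = 12.5680 °P
AE = 259 − 259/1.012 = 3.0711 °P
RE = 0.1808·12.5680 + 0.8192·3.0711 = 4.7882 °P
Cal = (6.9·3.9959 + 4·(4.7882−0.1))·1.012·3.55

166.4243 kcal


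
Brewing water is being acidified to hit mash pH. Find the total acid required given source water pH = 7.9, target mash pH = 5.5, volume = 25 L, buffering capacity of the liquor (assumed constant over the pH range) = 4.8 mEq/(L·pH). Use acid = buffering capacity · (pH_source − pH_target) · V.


acid = 4.8 · (7.9 − 5.5) · 25

288.0000 mEq


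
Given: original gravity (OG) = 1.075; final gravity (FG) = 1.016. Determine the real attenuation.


AA = (OG−FG)/(OG−1)·100;  RA = AA·0.8192
AA = (1.075 − 1.016)/(1.075 − 1)·100 = 78.6667
RA = 78.6667·0.8192

64.4437 %


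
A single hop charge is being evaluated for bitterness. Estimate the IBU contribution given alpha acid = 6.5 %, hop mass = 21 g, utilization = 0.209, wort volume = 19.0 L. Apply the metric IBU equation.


IBU = (α/100)·mass·U·1000 / V
IBU = (6.5/100)·21·0.209·1000 / 19.0

15.0150 IBU


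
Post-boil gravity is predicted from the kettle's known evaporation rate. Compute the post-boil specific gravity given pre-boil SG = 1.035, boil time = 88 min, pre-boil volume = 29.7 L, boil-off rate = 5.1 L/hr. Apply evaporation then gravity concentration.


V_post = V_pre − rate·(t/60);  SG_post = 1 + (SG_pre−1)·V_pre/V_post
V_post = 29.7 − 5.1·(88/60) = 22.2200
SG_post = 1 + (1.035 − 1)·29.7/22.2200

1.0468


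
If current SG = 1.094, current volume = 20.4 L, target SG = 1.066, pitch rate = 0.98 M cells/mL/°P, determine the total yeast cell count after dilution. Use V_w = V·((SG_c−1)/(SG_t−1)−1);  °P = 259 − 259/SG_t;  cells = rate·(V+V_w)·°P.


V_w = 20.4·((1.094−1)/(1.066−1)−1) = 8.6545
V_final = 20.4 + 8.6545 = 29.0545
°P = 259 − 259/1.066 = 16.0356
cells = 0.98·29.0545·16.0356

456.5903 billion cells


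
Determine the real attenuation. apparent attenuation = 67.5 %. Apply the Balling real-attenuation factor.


RA = AA · 0.8192
RA = 67.5 · 0.8192

55.2960 %


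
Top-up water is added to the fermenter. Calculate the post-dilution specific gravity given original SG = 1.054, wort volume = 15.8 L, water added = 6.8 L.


SG_new = 1 + (SG_old − 1)·V_old/(V_old + V_water)
pts = (1.054 − 1)·1000·15.8/(15.8 + 6.8) = 37.7522
SG_new = 1 + 37.7522/1000

1.0378


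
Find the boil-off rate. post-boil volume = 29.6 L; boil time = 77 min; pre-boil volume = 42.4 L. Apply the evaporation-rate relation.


rate = (V_pre − V_post) / (t_min/60)
rate = (42.4 − 29.6) / (77/60)

9.9740 L/hr


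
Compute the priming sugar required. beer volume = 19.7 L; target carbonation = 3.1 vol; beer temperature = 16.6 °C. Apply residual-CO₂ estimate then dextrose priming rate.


residual = 14.695·(0.01821 + 0.09011·e^(−0.04·T));  sugar = (target − residual)·4.0·V
residual = 14.695·(0.01821 + 0.09011·e^(−0.04·16.6)) = 0.9493
sugar = (3.1 − 0.9493)·4.0·19.7

169.4782 g


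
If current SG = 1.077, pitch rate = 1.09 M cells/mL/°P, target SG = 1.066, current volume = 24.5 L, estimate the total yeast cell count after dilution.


V_w = V·((SG_c−1)/(SG_t−1)−1);  °P = 259 − 259/SG_t;  cells = rate·(V+V_w)·°P
V_w = 24.5·((1.077−1)/(1.066−1)−1) = 4.0833
V_final = 24.5 + 4.0833 = 28.5833
°P = 259 − 259/1.066 = 16.0356
cells = 1.09·28.5833·16.0356

499.6040 billion cells


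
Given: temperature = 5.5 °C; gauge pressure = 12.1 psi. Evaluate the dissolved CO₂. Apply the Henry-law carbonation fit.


vols = (P + 14.695)·(0.01821 + 0.09011·e^(−0.04·T))
vols = (12.1 + 14.695)·(0.01821 + 0.09011·e^(−0.04·5.5))

2.4256 volumes


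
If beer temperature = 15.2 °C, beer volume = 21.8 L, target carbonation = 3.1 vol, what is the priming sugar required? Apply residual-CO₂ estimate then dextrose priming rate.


residual = 14.695·(0.01821 + 0.09011·e^(−0.04·T));  sugar = (target − residual)·4.0·V
residual = 14.695·(0.01821 + 0.09011·e^(−0.04·15.2)) = 0.9885
sugar = (3.1 − 0.9885)·4.0·21.8

184.1208 g


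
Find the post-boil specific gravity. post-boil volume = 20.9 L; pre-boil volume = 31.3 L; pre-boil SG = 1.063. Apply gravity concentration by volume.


SG_post = 1 + (SG_pre − 1)·V_pre/V_post
pts_pre = (1.063 − 1)·1000 = 63.0000
pts_post = 63.0000·31.3/20.9 = 94.3493
SG_post = 1 + 94.3493/1000

1.0943


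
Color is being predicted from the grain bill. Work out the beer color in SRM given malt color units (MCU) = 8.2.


SRM = 1.4922 · MCU^0.6859
SRM = 1.4922 · 8.2^0.6859

6.3185 SRM


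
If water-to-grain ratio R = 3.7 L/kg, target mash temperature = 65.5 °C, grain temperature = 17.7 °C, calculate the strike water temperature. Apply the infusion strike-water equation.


T_strike = (0.41/R)·(T_mash − T_grain) + T_mash
T_strike = (0.41/3.7)·(65.5 − 17.7) + 65.5

70.7968 °C


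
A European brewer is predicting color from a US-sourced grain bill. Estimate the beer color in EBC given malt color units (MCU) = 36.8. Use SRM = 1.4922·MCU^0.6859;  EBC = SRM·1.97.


SRM = 1.4922·36.8^0.6859 = 17.6947
EBC = 17.6947·1.97

34.8585 EBC


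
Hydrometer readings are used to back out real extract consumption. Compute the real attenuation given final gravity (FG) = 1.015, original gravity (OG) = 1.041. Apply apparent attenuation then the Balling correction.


AA = (OG−FG)/(OG−1)·100;  RA = AA·0.8192
AA = (1.041 − 1.015)/(1.041 − 1)·100 = 63.4146
RA = 63.4146·0.8192

51.9493 %


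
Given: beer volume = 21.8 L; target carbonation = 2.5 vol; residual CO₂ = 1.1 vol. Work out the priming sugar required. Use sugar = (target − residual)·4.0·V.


sugar = (2.5 − 1.1)·4.0·21.8

122.0800 g


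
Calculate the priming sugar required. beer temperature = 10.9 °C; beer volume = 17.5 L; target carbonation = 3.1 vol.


residual = 14.695·(0.01821 + 0.09011·e^(−0.04·T));  sugar = (target − residual)·4.0·V
residual = 14.695·(0.01821 + 0.09011·e^(−0.04·10.9)) = 1.1238
sugar = (3.1 − 1.1238)·4.0·17.5

138.3322 g


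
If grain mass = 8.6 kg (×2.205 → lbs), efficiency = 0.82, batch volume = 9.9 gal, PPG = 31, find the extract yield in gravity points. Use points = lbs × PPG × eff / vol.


lbs = 8.6 × 2.205 = 18.9630
points = 18.9630 × 31 × 0.82 / 9.9

48.6909 points


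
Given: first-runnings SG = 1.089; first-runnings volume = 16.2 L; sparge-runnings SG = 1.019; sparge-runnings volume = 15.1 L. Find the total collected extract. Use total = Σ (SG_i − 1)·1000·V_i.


first = (1.089 − 1)·1000·16.2 = 1441.8000
sparge = (1.019 − 1)·1000·15.1 = 286.9000
total = 1441.8000 + 286.9000

1728.7000 gravity·L


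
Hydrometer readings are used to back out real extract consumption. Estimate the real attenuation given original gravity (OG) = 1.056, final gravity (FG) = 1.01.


AA = (OG−FG)/(OG−1)·100;  RA = AA·0.8192
AA = (1.056 − 1.01)/(1.056 − 1)·100 = 82.1429
RA = 82.1429·0.8192

67.2914 %


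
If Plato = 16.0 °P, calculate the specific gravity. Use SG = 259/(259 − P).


SG = 259/(259 − 16.0)

1.0658


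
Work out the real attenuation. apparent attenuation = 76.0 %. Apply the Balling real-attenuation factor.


RA = AA · 0.8192
RA = 76.0 · 0.8192

62.2592 %


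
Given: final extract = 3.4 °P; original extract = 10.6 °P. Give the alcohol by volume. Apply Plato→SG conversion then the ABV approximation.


SG = 259/(259 − P);  ABV = (OG − FG)·131.25
OG = 259/(259 − 10.6) = 1.0427
FG = 259/(259 − 3.4) = 1.0133
ABV = (1.0427 − 1.0133)·131.25

3.8550 % ABV


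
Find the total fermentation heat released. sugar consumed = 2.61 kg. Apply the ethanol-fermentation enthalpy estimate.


Q = m_sugar · 590 kJ/kg
Q = 2.61 · 590

1539.9000 kJ


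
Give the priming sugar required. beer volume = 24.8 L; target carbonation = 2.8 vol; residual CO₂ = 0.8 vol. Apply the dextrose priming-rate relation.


sugar = (target − residual)·4.0·V
sugar = (2.8 − 0.8)·4.0·24.8

198.4000 g


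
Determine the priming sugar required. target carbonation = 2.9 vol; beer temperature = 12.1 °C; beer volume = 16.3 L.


residual = 14.695·(0.01821 + 0.09011·e^(−0.04·T));  sugar = (target − residual)·4.0·V
residual = 14.695·(0.01821 + 0.09011·e^(−0.04·12.1)) = 1.0837
sugar = (2.9 − 1.0837)·4.0·16.3

118.4229 g


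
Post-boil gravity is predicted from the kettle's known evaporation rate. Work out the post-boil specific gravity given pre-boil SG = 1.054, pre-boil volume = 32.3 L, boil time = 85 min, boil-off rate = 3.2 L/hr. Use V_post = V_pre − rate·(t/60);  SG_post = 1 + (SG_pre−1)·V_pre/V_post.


V_post = 32.3 − 3.2·(85/60) = 27.7667
SG_post = 1 + (1.054 − 1)·32.3/27.7667

1.0628


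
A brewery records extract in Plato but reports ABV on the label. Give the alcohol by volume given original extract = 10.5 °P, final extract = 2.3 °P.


SG = 259/(259 − P);  ABV = (OG − FG)·131.25
OG = 259/(259 − 10.5) = 1.0423
FG = 259/(259 − 2.3) = 1.0090
ABV = (1.0423 − 1.0090)·131.25

4.3698 % ABV


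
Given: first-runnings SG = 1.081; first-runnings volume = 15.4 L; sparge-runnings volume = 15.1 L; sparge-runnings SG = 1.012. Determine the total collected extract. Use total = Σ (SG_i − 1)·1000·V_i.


first = (1.081 − 1)·1000·15.4 = 1247.4000
sparge = (1.012 − 1)·1000·15.1 = 181.2000
total = 1247.4000 + 181.2000

1428.6000 gravity·L


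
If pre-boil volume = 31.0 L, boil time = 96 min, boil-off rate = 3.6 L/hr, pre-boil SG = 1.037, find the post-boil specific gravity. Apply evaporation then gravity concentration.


V_post = V_pre − rate·(t/60);  SG_post = 1 + (SG_pre−1)·V_pre/V_post
V_post = 31.0 − 3.6·(96/60) = 25.2400
SG_post = 1 + (1.037 − 1)·31.0/25.2400

1.0454


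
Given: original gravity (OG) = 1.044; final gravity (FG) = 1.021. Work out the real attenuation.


AA = (OG−FG)/(OG−1)·100;  RA = AA·0.8192
AA = (1.044 − 1.021)/(1.044 − 1)·100 = 52.2727
RA = 52.2727·0.8192

42.8218 %


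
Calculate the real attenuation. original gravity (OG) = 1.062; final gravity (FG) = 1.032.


AA = (OG−FG)/(OG−1)·100;  RA = AA·0.8192
AA = (1.062 − 1.032)/(1.062 − 1)·100 = 48.3871
RA = 48.3871·0.8192

39.6387 %


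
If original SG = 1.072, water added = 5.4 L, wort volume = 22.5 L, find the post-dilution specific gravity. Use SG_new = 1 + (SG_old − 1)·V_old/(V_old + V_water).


pts = (1.072 − 1)·1000·22.5/(22.5 + 5.4) = 58.0645
SG_new = 1 + 58.0645/1000

1.0581


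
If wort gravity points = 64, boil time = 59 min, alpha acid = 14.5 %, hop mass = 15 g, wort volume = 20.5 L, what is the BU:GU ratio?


U = 1.65·0.000125^(GP/1000)·(1−e^(−0.04t))/4.15;  IBU = (α/100)·m·U·1000/V;  BU:GU = IBU/GP
U = 1.65·0.000125^(64/1000)·(1−e^(−0.04·59))/4.15 = 0.2026
IBU = (14.5/100)·15·0.2026·1000/20.5 = 21.4917
BU:GU = 21.4917/64

0.3358


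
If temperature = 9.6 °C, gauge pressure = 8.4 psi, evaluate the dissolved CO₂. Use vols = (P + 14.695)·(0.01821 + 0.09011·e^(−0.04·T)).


vols = (8.4 + 14.695)·(0.01821 + 0.09011·e^(−0.04·9.6))

1.8381 volumes


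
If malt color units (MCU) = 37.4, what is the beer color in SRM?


SRM = 1.4922 · MCU^0.6859
SRM = 1.4922 · 37.4^0.6859

17.8920 SRM


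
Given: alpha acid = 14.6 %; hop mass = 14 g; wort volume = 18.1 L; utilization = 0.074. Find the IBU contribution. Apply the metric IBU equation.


IBU = (α/100)·mass·U·1000 / V
IBU = (14.6/100)·14·0.074·1000 / 18.1

8.3567 IBU


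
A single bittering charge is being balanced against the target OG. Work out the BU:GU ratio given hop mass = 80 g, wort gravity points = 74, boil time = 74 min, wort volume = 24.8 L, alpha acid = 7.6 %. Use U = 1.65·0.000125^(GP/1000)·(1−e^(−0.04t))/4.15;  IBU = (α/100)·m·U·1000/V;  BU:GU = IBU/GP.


U = 1.65·0.000125^(74/1000)·(1−e^(−0.04·74))/4.15 = 0.1939
IBU = (7.6/100)·80·0.1939·1000/24.8 = 47.5281
BU:GU = 47.5281/74

0.6423


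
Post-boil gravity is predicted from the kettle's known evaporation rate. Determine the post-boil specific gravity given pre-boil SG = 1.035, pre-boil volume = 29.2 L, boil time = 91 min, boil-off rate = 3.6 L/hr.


V_post = V_pre − rate·(t/60);  SG_post = 1 + (SG_pre−1)·V_pre/V_post
V_post = 29.2 − 3.6·(91/60) = 23.7400
SG_post = 1 + (1.035 − 1)·29.2/23.7400

1.0430


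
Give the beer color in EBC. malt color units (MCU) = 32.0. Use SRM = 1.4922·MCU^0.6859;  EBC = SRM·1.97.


SRM = 1.4922·32.0^0.6859 = 16.0772
EBC = 16.0772·1.97

31.6720 EBC


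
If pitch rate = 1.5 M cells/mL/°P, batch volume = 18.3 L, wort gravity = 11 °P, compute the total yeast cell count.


cells (billions) = rate · V_L · °P
cells = 1.5 · 18.3 · 11

301.9500 billion cells


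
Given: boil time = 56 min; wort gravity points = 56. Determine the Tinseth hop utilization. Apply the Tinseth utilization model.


U = 1.65·0.000125^(GP/1000) · (1 − e^(−0.04·t))/4.15
bigness = 1.65·0.000125^(56/1000) = 0.9975
boil_factor = (1 − e^(−0.04·56))/4.15 = 0.2153
U = 0.9975 · 0.2153

0.2148


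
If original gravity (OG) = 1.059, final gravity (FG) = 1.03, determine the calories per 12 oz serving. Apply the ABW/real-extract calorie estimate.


ABW = (OG−FG)·131.25·0.79/FG;  °P = 259 − 259/SG (for OG→OE and FG→AE);  RE = 0.1808·OE + 0.8192·AE;  Cal = (6.9·ABW + 4·(RE−0.1))·FG·3.55
ABW = (1.059 − 1.03)·131.25·0.79/1.03 = 2.9194
OE = 259 − 259/1.059 = 14.4297 °P
AE = 259 − 259/1.03 = 7.5437 °P
RE = 0.1808·14.4297 + 0.8192·7.5437 = 8.7887 °P
Cal = (6.9·2.9194 + 4·(8.7887−0.1))·1.03·3.55

200.7354 kcal


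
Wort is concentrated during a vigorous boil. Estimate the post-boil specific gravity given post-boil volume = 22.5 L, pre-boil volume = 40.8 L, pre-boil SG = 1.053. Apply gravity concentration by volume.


SG_post = 1 + (SG_pre − 1)·V_pre/V_post
pts_pre = (1.053 − 1)·1000 = 53.0000
pts_post = 53.0000·40.8/22.5 = 96.1067
SG_post = 1 + 96.1067/1000

1.0961


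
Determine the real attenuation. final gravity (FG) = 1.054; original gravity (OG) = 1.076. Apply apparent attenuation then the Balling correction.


AA = (OG−FG)/(OG−1)·100;  RA = AA·0.8192
AA = (1.076 − 1.054)/(1.076 − 1)·100 = 28.9474
RA = 28.9474·0.8192

23.7137 %


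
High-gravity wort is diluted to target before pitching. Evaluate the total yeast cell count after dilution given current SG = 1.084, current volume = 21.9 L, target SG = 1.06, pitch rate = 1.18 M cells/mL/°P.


V_w = V·((SG_c−1)/(SG_t−1)−1);  °P = 259 − 259/SG_t;  cells = rate·(V+V_w)·°P
V_w = 21.9·((1.084−1)/(1.06−1)−1) = 8.7600
V_final = 21.9 + 8.7600 = 30.6600
°P = 259 − 259/1.06 = 14.6604
cells = 1.18·30.6600·14.6604

530.3949 billion cells


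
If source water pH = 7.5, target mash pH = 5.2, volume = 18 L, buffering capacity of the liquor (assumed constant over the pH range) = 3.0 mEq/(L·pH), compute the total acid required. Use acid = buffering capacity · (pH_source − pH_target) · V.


acid = 3.0 · (7.5 − 5.2) · 18

124.2000 mEq


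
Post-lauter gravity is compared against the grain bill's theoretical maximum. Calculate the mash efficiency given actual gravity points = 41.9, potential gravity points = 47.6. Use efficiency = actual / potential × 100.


efficiency = 41.9 / 47.6 × 100

88.0252 %


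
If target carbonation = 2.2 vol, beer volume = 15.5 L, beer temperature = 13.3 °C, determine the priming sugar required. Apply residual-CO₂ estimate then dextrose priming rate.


residual = 14.695·(0.01821 + 0.09011·e^(−0.04·T));  sugar = (target − residual)·4.0·V
residual = 14.695·(0.01821 + 0.09011·e^(−0.04·13.3)) = 1.0454
sugar = (2.2 − 1.0454)·4.0·15.5

71.5821 g


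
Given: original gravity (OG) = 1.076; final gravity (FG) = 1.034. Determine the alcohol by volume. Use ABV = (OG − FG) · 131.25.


ABV = (1.076 − 1.034) · 131.25

5.5125 % ABV


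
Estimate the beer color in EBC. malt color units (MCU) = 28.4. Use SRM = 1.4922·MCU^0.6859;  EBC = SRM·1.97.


SRM = 1.4922·28.4^0.6859 = 14.8135
EBC = 14.8135·1.97

29.1826 EBC


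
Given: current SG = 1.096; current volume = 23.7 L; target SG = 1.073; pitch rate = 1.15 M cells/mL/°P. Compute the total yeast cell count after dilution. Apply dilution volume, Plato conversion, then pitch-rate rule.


V_w = V·((SG_c−1)/(SG_t−1)−1);  °P = 259 − 259/SG_t;  cells = rate·(V+V_w)·°P
V_w = 23.7·((1.096−1)/(1.073−1)−1) = 7.4671
V_final = 23.7 + 7.4671 = 31.1671
°P = 259 − 259/1.073 = 17.6207
cells = 1.15·31.1671·17.6207

631.5641 billion cells


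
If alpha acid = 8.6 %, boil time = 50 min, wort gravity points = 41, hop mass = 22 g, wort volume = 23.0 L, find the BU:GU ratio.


U = 1.65·0.000125^(GP/1000)·(1−e^(−0.04t))/4.15;  IBU = (α/100)·m·U·1000/V;  BU:GU = IBU/GP
U = 1.65·0.000125^(41/1000)·(1−e^(−0.04·50))/4.15 = 0.2378
IBU = (8.6/100)·22·0.2378·1000/23.0 = 19.5637
BU:GU = 19.5637/41

0.4772


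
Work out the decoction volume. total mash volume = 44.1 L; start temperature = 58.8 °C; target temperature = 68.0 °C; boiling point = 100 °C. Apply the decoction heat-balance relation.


V_dec = V_total·(T_target − T_start)/(T_boil − T_start)
V_dec = 44.1·(68.0 − 58.8)/(100 − 58.8)

9.8476 L


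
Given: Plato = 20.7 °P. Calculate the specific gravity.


SG = 259/(259 − P)
SG = 259/(259 − 20.7)

1.0869


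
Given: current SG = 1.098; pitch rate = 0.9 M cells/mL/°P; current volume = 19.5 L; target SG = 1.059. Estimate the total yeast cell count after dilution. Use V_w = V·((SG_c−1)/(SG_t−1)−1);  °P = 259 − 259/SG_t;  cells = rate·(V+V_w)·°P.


V_w = 19.5·((1.098−1)/(1.059−1)−1) = 12.8898
V_final = 19.5 + 12.8898 = 32.3898
°P = 259 − 259/1.059 = 14.4297
cells = 0.9·32.3898·14.4297

420.6365 billion cells
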